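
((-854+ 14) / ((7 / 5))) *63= -37800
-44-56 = -100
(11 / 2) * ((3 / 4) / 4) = 1.03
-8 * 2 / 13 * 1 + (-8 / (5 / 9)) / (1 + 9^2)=-3748/2665 = -1.41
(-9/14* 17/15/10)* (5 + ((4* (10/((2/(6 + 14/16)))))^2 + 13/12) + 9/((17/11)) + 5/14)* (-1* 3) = 40523457/9800 = 4135.05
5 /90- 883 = -15893/18 = -882.94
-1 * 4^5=-1024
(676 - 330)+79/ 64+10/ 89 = 1978487/5696 = 347.35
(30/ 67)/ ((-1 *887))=-30/59429 = 0.00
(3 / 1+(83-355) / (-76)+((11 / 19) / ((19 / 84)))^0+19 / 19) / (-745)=-163/14155 = -0.01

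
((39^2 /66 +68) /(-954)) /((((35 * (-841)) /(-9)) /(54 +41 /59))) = -923383/578557540 = 0.00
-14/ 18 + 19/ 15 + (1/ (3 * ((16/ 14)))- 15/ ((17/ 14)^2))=-977191/104040 = -9.39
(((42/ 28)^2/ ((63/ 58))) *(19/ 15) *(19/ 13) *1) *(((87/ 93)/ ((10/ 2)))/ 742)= 303601/313977300 = 0.00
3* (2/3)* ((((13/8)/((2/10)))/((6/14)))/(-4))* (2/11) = -455/264 = -1.72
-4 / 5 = -0.80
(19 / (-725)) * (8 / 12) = -0.02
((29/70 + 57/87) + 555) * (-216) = -121912668/1015 = -120111.00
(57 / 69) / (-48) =-19/1104 = -0.02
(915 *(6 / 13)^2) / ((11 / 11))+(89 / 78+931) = 1142831/1014 = 1127.05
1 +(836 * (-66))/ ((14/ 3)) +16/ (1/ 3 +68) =-11822.19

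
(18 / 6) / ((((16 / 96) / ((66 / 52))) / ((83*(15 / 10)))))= 73953/26 = 2844.35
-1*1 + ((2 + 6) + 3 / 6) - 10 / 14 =95/14 = 6.79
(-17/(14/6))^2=2601/49 = 53.08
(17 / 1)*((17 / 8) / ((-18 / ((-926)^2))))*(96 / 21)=-495621128/63 = -7867002.03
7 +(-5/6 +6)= 73/6 = 12.17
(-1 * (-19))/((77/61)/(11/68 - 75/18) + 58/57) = 2840709/105010 = 27.05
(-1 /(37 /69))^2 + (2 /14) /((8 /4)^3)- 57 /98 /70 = 65500259/18782680 = 3.49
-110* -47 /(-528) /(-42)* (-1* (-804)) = 15745/84 = 187.44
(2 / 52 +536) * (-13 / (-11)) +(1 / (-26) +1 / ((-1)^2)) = 8248/13 = 634.46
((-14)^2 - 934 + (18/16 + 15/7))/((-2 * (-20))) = -8229/448 = -18.37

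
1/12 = 0.08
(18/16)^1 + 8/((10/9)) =333/40 = 8.32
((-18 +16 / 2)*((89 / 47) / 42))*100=-44500/987 = -45.09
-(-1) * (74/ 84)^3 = 50653/74088 = 0.68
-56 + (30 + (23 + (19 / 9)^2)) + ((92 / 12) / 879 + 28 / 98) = 1.75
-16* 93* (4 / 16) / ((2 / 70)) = -13020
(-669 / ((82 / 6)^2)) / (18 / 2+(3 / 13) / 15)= -391365/985066 = -0.40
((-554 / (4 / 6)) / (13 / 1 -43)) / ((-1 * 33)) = -277/330 = -0.84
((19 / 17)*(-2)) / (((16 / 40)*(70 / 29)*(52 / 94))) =-4.19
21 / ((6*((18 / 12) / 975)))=2275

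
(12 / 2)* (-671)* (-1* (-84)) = -338184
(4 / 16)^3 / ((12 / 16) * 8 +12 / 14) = 7/3072 = 0.00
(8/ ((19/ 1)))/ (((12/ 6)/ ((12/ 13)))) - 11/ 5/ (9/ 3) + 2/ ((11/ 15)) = 89183/40755 = 2.19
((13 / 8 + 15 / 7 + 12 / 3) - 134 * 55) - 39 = -414469/56 = -7401.23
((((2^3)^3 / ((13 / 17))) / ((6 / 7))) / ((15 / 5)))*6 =60928/39 = 1562.26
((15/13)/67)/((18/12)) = 10/871 = 0.01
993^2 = 986049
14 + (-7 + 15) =22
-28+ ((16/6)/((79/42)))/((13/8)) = -27860/1027 = -27.13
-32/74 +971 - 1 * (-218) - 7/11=483488/407 = 1187.93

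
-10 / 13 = -0.77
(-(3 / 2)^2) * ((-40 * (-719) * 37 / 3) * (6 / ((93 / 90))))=-143656200/31 = -4634070.97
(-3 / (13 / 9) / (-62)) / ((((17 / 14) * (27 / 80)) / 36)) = 20160/6851 = 2.94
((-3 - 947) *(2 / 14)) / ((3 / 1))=-950/21 = -45.24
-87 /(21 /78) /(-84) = 377/98 = 3.85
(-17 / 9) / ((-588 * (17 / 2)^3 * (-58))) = -1/11088063 = 0.00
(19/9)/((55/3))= 19/165 = 0.12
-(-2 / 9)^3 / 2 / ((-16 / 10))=-5/1458 = 0.00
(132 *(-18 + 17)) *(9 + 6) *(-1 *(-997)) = -1974060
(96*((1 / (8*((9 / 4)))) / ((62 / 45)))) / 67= 120/2077 = 0.06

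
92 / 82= 46/41 = 1.12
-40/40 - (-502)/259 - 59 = -15038/259 = -58.06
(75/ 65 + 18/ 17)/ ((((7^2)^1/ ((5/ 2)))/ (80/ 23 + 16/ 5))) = 0.75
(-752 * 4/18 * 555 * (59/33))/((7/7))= -16416160/99 = -165819.80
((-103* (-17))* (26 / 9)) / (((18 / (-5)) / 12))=-455260/27 = -16861.48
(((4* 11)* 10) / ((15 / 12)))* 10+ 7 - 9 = 3518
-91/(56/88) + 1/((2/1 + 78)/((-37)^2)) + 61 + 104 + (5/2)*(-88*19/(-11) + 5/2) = 425.36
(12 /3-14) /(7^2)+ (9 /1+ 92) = 4939/49 = 100.80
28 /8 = 3.50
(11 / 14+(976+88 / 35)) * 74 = 362341/5 = 72468.20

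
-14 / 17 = -0.82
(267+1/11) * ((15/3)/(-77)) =-17.34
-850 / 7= -121.43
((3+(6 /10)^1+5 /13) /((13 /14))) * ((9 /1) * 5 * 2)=65268/169 = 386.20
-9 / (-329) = 9/329 = 0.03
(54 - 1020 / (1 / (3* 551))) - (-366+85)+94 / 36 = -30343003/18 = -1685722.39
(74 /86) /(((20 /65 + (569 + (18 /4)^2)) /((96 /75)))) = 61568/32956275 = 0.00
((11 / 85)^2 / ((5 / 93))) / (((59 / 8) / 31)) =2790744/2131375 = 1.31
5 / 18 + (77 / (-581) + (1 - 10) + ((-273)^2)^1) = 111333097/1494 = 74520.15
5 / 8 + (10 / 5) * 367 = 5877/8 = 734.62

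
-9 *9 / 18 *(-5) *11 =495/2 = 247.50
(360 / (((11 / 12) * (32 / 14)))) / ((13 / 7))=13230/143 = 92.52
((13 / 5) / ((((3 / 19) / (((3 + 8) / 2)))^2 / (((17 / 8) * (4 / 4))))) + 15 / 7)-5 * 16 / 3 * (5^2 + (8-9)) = 61144907/10080 = 6065.96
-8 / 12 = -2/3 = -0.67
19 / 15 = 1.27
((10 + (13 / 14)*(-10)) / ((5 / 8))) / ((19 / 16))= 128/133 = 0.96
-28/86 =-14/43 = -0.33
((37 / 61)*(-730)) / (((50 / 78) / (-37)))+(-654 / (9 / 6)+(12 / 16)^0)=7662411/305 = 25122.66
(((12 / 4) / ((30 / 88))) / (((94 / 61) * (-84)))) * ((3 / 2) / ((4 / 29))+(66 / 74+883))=-60.83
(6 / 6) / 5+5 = 26/5 = 5.20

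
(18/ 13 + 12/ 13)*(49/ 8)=735/52 = 14.13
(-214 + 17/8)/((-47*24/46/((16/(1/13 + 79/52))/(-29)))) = -337870/113129 = -2.99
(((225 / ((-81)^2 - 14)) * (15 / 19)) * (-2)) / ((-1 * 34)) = 3375/2114681 = 0.00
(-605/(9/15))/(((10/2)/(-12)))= 2420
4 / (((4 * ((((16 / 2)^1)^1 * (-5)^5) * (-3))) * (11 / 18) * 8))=3/1100000 = 0.00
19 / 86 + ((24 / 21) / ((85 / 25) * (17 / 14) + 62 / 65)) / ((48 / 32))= 88501/238650 = 0.37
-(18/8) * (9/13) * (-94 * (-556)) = -1058346/13 = -81411.23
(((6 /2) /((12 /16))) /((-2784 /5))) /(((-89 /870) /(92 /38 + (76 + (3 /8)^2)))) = 2388275/432896 = 5.52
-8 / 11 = -0.73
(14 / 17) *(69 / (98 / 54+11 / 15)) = 65205/2924 = 22.30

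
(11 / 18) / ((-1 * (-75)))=11/1350 = 0.01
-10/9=-1.11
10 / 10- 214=-213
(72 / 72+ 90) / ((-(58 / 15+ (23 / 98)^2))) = -1008420/43459 = -23.20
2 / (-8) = -1/4 = -0.25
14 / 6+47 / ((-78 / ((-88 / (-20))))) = -62/195 = -0.32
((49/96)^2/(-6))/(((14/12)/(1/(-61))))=343/562176 = 0.00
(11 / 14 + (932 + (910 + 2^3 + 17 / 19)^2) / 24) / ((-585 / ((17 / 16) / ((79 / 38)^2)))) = -931129049/62909280 = -14.80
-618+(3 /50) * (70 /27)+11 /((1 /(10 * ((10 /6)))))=-19553/45 = -434.51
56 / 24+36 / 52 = 118/39 = 3.03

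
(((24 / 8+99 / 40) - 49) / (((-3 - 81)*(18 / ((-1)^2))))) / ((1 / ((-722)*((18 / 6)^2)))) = -628501/3360 = -187.05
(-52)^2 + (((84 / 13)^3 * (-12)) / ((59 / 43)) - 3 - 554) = -27534683/129623 = -212.42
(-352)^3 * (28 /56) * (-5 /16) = 6814720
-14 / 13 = -1.08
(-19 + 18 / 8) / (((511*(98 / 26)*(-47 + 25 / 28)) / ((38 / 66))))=16549/152390931 = 0.00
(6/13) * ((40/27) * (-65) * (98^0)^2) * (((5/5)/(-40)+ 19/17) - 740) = 5024570/153 = 32840.33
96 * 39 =3744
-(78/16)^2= -1521/64 = -23.77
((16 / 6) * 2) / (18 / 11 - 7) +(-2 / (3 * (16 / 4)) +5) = 453/118 = 3.84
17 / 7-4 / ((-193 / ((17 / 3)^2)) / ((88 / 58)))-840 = -294980851/352611 = -836.56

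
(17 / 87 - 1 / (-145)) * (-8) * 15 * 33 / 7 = -23232/203 = -114.44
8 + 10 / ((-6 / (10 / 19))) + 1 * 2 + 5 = 805/57 = 14.12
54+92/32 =455/8 = 56.88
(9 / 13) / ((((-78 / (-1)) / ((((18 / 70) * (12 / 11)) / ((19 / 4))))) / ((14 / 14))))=648/1236235 = 0.00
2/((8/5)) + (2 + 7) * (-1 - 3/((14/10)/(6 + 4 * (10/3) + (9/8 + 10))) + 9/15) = -165133/280 = -589.76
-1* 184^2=-33856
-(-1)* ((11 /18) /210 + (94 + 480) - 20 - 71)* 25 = 9128755/756 = 12075.07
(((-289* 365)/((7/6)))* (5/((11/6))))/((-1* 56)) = 4746825/1078 = 4403.36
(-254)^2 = 64516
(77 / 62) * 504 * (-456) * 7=-61937568/31 = -1997986.06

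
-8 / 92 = -2/23 = -0.09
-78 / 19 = -4.11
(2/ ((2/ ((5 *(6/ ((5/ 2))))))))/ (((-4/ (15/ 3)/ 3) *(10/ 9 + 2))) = -405/28 = -14.46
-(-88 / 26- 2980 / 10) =3918/13 = 301.38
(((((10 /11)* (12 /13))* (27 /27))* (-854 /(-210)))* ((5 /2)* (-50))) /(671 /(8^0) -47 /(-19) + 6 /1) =-115900/184613 = -0.63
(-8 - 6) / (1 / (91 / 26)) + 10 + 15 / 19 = -726/19 = -38.21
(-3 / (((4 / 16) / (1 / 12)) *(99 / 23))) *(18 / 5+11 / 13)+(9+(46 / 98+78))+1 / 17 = 463645334/5360355 = 86.50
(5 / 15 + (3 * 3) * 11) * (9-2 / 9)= 23542/27 = 871.93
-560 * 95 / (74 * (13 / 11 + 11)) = -146300/2479 = -59.02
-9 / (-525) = 3/175 = 0.02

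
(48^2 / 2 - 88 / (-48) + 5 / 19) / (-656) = -131567/74784 = -1.76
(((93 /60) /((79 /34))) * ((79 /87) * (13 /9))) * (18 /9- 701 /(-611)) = 337807/122670 = 2.75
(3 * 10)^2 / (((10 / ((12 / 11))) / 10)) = 10800/11 = 981.82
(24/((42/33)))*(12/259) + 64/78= 119792/70707 = 1.69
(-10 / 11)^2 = 100/121 = 0.83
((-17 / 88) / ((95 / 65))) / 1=-221/1672 = -0.13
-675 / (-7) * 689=465075/7 = 66439.29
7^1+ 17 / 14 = 115/14 = 8.21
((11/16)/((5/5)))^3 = 1331/4096 = 0.32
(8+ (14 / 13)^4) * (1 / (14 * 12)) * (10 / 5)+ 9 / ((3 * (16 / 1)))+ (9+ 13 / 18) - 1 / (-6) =293296925/28789488 = 10.19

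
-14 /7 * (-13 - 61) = 148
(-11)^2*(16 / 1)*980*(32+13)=85377600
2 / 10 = 1/5 = 0.20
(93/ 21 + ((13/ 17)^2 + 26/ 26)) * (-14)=-24330/289 = -84.19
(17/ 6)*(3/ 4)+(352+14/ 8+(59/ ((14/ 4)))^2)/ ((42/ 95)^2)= 376379827/115248 = 3265.83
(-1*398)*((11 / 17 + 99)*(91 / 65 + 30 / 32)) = -1854083/20 = -92704.15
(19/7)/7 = 0.39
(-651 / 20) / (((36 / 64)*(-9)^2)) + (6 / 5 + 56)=56.49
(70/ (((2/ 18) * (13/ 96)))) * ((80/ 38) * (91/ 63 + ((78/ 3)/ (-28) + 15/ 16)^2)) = 24462150/1729 = 14148.15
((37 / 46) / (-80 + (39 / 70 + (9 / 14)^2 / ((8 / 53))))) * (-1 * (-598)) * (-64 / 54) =9282560/1248993 = 7.43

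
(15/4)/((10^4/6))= 9/4000 = 0.00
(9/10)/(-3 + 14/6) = -27/20 = -1.35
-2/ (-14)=1/7 = 0.14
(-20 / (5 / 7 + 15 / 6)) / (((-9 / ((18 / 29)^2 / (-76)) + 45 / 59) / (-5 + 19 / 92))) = 26019/1549487 = 0.02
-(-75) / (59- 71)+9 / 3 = -13/4 = -3.25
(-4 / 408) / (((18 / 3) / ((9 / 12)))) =-1/816 = 0.00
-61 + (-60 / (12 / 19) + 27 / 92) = -14325/92 = -155.71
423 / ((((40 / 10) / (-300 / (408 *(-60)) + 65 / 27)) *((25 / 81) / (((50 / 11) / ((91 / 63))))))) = 101475585/38896 = 2608.90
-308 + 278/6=-785/3 = -261.67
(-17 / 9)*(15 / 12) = -85/36 = -2.36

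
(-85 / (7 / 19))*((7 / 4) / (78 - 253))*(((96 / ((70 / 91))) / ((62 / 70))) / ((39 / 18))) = 23256/155 = 150.04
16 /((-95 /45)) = -144/19 = -7.58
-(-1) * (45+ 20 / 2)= 55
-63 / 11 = -5.73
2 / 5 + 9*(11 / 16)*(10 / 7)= 2587/280 = 9.24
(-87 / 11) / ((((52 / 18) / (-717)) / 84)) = 23579262/143 = 164889.94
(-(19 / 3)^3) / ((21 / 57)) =-130321/189 = -689.53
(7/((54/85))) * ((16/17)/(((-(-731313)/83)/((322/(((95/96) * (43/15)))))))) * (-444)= -426997760/7198587 = -59.32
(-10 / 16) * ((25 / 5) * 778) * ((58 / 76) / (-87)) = 9725/456 = 21.33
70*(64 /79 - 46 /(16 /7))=-427245/316 = -1352.04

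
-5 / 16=-0.31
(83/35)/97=83/3395 = 0.02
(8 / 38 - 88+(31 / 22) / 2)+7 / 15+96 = 117647/12540 = 9.38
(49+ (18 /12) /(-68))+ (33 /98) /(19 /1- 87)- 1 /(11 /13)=875821/18326 = 47.79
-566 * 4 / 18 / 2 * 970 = -549020/9 = -61002.22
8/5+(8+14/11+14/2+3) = 1148/55 = 20.87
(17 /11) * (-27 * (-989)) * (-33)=-1361853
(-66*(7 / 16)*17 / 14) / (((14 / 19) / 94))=-500973/112 = -4472.97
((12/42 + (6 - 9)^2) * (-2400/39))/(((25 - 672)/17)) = 68000/4529 = 15.01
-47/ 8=-5.88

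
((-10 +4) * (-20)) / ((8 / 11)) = 165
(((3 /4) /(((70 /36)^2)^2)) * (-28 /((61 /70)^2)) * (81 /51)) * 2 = -68024448/11069975 = -6.14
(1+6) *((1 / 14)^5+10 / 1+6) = 8605185/76832 = 112.00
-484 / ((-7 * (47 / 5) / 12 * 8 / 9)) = 32670/329 = 99.30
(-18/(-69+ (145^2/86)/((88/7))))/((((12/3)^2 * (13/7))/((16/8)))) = 119196/4875221 = 0.02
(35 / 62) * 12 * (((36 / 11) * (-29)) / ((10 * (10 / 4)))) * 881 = -38630088/1705 = -22656.94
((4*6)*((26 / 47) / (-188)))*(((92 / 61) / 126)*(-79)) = 188968/2829729 = 0.07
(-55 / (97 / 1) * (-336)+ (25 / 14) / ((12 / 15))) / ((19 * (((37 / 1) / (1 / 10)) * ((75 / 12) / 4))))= 209401/11933425 = 0.02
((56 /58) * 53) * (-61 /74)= -45262/1073 = -42.18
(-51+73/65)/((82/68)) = -41.36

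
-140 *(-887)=124180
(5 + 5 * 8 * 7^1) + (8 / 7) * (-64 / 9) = 17443/63 = 276.87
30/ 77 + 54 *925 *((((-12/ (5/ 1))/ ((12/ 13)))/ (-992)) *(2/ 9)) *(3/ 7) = 245535/19096 = 12.86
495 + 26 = 521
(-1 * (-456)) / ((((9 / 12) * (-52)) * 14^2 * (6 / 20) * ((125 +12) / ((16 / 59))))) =-6080/15446613 = 0.00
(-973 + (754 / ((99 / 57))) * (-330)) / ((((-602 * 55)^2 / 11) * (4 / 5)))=-144233/79728880 = 0.00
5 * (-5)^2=125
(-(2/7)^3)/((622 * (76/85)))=-85/2026787 = 0.00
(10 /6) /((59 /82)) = 410/177 = 2.32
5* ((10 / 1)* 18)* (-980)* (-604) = 532728000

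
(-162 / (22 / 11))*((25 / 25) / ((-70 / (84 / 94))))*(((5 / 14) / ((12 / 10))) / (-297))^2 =125/120382416 = 0.00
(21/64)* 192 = 63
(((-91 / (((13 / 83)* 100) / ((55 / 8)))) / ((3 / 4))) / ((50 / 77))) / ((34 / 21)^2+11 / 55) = -72339729/2488400 = -29.07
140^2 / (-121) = -19600/121 = -161.98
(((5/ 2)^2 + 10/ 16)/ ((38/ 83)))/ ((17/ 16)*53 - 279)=-4565/67697 = -0.07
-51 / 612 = -1/12 = -0.08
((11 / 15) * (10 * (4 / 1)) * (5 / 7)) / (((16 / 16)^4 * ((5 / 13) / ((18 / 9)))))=2288/21 = 108.95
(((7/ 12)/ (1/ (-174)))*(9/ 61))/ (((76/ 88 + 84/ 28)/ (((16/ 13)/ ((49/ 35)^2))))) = -229680/94367 = -2.43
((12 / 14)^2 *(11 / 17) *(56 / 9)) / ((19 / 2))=704/2261 = 0.31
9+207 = 216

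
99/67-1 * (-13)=970/67 = 14.48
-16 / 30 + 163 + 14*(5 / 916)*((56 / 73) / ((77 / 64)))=448267019/2758305 = 162.52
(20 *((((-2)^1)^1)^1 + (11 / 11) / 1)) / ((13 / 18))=-360/13 = -27.69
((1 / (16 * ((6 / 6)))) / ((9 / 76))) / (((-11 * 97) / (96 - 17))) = -1501/38412 = -0.04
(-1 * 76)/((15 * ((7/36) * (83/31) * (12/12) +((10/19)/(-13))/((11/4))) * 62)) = -0.16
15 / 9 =5/3 = 1.67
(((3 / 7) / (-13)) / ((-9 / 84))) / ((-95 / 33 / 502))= -66264/1235 = -53.66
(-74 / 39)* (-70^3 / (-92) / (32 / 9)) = -4759125/2392 = -1989.60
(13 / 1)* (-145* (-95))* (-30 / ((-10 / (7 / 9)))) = 1253525/3 = 417841.67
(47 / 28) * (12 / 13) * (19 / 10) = 2679/910 = 2.94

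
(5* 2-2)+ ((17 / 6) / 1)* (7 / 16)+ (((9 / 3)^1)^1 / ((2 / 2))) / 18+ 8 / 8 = 333/32 = 10.41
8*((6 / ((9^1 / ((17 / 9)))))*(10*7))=19040/27 = 705.19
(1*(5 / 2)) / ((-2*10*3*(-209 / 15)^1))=5/1672 = 0.00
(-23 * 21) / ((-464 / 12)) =1449/116 = 12.49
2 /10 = 1/5 = 0.20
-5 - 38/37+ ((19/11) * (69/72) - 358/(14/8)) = -14286697/68376 = -208.94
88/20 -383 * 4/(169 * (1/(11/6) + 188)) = 3813436/876265 = 4.35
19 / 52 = 0.37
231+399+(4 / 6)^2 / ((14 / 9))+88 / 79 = 349164/553 = 631.40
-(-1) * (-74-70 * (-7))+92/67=27964/67 = 417.37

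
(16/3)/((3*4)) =4/9 = 0.44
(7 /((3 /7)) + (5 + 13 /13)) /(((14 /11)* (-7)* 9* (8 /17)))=-12529/21168 = -0.59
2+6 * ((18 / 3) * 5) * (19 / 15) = 230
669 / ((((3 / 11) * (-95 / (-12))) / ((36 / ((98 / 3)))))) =1589544/4655 = 341.47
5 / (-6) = -0.83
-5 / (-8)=0.62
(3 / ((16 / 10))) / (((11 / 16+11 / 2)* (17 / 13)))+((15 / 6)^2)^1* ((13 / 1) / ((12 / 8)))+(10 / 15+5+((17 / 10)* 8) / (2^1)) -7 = 335843/5610 = 59.87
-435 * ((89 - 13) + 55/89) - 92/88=-65259877/1958 = -33329.87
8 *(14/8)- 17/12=151/12 = 12.58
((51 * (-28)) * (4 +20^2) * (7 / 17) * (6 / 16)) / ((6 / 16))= -237552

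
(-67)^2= 4489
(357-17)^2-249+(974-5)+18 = 116338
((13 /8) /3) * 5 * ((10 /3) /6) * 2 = 325/108 = 3.01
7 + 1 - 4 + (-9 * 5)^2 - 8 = 2021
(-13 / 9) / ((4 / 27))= -39/4 = -9.75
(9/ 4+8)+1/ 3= 127/12 = 10.58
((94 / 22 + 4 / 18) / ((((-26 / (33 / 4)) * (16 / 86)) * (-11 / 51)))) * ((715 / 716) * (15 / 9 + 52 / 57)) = 79697275/870656 = 91.54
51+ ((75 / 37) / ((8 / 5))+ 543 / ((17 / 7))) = 1388103/5032 = 275.86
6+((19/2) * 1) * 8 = 82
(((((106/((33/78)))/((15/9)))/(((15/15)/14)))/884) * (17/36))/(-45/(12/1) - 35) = -742/25575 = -0.03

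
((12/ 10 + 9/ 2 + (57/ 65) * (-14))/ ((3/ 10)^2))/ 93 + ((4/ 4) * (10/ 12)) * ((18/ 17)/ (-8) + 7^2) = 6566645/164424 = 39.94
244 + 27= 271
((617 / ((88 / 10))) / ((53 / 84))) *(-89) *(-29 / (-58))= -5765865/1166 = -4945.00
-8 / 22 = -4/11 = -0.36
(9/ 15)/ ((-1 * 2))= -3/10 = -0.30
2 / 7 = 0.29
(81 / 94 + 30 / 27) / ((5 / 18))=7.10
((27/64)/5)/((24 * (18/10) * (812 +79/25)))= 25/10434048 = 0.00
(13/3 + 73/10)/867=349/26010 = 0.01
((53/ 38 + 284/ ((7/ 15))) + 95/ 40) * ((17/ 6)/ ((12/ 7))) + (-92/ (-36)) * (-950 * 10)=-23265.71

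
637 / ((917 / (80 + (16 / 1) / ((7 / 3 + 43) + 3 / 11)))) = 1572064/28165 = 55.82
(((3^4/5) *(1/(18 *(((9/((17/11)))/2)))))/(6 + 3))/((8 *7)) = 17/27720 = 0.00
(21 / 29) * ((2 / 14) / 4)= 3/116 = 0.03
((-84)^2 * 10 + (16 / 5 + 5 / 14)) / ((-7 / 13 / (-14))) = 64212837/35 = 1834652.49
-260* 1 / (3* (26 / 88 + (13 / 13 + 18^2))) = -0.27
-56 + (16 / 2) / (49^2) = -134448/2401 = -56.00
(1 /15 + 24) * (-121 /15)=-194.14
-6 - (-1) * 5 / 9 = -49/9 = -5.44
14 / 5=2.80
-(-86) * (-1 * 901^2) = -69814886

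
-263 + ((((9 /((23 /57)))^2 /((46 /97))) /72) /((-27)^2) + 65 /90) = -459488239/1752048 = -262.26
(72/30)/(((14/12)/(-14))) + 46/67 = -9418/335 = -28.11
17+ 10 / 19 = 333/19 = 17.53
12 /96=0.12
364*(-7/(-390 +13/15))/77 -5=-24275/4939 = -4.91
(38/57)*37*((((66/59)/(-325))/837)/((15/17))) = -27676/240742125 = 0.00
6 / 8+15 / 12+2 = 4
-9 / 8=-1.12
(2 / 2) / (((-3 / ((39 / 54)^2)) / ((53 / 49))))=-8957/47628 = -0.19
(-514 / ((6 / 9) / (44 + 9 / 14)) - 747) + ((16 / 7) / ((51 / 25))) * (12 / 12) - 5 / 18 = -37662572/1071 = -35165.80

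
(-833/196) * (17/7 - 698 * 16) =1328703/28 = 47453.68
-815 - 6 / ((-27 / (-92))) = -7519/9 = -835.44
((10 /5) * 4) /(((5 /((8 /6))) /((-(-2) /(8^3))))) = 1/120 = 0.01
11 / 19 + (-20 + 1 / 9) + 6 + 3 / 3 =-2105/171 = -12.31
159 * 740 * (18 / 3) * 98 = 69184080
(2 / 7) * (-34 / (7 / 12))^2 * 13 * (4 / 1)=17312256/343 = 50473.05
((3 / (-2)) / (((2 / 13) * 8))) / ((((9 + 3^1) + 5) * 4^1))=-39/2176 = -0.02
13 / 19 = 0.68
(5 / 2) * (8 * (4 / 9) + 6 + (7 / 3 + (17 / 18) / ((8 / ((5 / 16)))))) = 15265/512 = 29.81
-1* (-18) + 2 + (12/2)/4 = 21.50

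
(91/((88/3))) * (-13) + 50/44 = -3449/88 = -39.19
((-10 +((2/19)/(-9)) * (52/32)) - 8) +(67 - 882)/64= -336565/10944 = -30.75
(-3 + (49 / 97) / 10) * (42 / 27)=-4.59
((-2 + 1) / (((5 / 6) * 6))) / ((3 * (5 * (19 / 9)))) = -3/475 = -0.01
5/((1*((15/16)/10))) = 160/3 = 53.33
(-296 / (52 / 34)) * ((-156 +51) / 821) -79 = -578987/10673 = -54.25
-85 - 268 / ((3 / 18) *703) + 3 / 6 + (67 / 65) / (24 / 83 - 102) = -86.80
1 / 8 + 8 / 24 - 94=-2245/24 = -93.54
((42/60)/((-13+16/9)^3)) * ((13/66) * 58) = -0.01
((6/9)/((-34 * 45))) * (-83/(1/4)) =332/2295 = 0.14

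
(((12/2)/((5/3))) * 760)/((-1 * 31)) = -2736/31 = -88.26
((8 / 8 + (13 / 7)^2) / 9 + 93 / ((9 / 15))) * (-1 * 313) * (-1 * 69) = 493657027/147 = 3358211.07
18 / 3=6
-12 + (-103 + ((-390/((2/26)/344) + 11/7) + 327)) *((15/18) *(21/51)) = -61036129/102 = -598393.42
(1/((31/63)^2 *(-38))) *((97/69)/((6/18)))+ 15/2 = 2957181/419957 = 7.04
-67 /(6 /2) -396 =-1255/3 = -418.33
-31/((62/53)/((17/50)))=-9.01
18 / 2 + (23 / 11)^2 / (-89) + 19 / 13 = 1457707/139997 = 10.41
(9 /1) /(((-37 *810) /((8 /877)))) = -4/1460205 = 0.00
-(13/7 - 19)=120/7 = 17.14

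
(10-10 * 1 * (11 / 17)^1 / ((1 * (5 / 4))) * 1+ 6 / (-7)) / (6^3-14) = 0.02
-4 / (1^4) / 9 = -4/9 = -0.44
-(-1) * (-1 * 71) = -71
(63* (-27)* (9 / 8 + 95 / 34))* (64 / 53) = -7253064/901 = -8050.02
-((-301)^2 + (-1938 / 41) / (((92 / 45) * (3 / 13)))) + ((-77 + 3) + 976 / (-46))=-170864111/1886 = -90596.03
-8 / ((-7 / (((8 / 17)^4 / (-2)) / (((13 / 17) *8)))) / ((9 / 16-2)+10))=-17536/447083 = -0.04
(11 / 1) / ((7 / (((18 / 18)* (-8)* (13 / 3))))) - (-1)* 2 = -1102/21 = -52.48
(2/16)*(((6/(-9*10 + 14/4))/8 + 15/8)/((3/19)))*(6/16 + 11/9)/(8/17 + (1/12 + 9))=10660615/43158656 = 0.25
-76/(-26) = 38/13 = 2.92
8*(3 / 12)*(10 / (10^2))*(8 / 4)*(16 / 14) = 0.46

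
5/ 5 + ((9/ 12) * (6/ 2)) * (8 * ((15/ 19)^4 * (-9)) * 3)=-24473429/130321 = -187.79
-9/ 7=-1.29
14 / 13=1.08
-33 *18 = -594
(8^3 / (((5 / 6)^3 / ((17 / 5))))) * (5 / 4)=470016/125 = 3760.13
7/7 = 1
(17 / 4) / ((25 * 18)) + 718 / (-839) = -1278137/1510200 = -0.85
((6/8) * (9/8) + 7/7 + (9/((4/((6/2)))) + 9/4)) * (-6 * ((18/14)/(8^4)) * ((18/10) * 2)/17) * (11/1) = -927531/19496960 = -0.05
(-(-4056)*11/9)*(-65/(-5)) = 64445.33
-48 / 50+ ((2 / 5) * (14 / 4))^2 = 1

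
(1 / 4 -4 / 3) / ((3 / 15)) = -65/12 = -5.42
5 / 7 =0.71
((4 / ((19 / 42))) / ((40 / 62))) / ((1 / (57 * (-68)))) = -265608/5 = -53121.60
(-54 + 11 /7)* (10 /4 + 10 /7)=-20185/98 = -205.97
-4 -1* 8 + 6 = -6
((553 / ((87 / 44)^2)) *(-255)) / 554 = -45500840/698871 = -65.11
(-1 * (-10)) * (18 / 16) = 11.25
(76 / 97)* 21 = 1596/97 = 16.45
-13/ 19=-0.68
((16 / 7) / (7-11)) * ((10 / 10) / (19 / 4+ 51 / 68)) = -8/77 = -0.10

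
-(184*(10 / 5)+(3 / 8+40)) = -3267/8 = -408.38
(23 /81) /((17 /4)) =92/1377 = 0.07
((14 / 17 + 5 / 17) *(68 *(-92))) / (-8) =874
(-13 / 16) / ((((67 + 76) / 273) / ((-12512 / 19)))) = 213486/209 = 1021.46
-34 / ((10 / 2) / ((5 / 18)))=-17/9 = -1.89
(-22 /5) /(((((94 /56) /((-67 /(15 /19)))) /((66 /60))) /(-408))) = -586557664/5875 = -99839.60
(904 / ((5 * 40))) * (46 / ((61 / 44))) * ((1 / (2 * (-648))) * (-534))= 2544421/41175 = 61.80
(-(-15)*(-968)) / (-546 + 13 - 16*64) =4840/519 = 9.33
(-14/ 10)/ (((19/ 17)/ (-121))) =14399/95 = 151.57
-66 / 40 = -33/20 = -1.65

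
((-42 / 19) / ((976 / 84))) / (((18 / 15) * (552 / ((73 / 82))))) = -17885/69947968 = 0.00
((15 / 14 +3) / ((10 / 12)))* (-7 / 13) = -2.63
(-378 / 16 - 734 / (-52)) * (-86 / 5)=42527/260 = 163.57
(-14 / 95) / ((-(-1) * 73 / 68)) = -952/6935 = -0.14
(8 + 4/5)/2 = 22/5 = 4.40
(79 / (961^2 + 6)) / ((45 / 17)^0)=79/923527 = 0.00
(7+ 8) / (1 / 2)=30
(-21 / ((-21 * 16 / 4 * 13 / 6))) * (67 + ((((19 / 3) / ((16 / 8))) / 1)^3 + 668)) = 88.47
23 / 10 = 2.30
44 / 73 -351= -25579/73 = -350.40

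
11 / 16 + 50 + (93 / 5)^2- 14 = 153059/400 = 382.65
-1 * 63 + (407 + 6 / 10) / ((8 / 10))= 893/2 = 446.50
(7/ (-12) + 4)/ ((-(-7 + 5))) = 41/24 = 1.71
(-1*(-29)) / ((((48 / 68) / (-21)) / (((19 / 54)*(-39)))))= 852397/72 = 11838.85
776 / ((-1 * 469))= -776/469 = -1.65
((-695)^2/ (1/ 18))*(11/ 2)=47819475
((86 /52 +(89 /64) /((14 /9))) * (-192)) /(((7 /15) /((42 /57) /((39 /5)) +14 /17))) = -52528290/54587 = -962.29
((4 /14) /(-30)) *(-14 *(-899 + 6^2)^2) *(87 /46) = 21598301/115 = 187811.31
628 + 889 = 1517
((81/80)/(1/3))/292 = 0.01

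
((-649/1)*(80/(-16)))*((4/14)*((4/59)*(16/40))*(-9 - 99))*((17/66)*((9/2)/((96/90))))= -20655/7 = -2950.71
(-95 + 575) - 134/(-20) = 4867/10 = 486.70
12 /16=3/4 = 0.75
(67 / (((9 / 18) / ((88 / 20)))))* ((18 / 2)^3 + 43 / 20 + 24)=11130911/25 = 445236.44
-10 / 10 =-1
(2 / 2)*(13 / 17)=13/17 = 0.76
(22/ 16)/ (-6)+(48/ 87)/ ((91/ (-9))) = -0.28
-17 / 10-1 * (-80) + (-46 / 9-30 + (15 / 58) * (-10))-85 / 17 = 92923/2610 = 35.60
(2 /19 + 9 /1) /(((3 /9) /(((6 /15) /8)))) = 519/380 = 1.37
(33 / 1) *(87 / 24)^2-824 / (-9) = 302513/576 = 525.20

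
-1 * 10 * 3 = -30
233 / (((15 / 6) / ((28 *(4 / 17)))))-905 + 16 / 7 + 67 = -131906/595 = -221.69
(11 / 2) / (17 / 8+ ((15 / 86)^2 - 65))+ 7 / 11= 5612263/10225567 = 0.55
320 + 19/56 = 320.34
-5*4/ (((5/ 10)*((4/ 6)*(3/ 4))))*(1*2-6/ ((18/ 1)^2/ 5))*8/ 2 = -16480/27 = -610.37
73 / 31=2.35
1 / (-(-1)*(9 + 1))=1/10 = 0.10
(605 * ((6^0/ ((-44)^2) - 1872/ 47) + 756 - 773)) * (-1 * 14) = 481343.92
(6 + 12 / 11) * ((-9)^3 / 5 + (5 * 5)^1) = -47112/55 = -856.58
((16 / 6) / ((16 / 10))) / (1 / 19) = 95/3 = 31.67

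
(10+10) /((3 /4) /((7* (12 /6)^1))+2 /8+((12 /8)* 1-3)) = -1120/67 = -16.72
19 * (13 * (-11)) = -2717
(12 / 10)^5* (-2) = -15552/3125 = -4.98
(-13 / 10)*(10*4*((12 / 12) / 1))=-52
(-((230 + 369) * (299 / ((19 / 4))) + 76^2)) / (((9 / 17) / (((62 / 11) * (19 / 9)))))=-870759992/891 = -977283.94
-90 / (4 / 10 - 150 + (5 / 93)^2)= 3892050/6469327 = 0.60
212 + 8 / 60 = 3182/15 = 212.13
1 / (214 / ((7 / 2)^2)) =49/856 = 0.06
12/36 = 1/3 = 0.33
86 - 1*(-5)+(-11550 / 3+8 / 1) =-3751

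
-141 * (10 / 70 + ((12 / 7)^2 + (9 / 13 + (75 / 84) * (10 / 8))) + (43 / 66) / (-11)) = -840004163/1233232 = -681.14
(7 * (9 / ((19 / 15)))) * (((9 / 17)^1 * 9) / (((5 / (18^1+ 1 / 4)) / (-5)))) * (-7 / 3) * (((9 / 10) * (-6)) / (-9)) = 7822899/1292 = 6054.88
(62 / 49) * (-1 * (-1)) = 62/49 = 1.27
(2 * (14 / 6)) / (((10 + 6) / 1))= 7/24 = 0.29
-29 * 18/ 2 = -261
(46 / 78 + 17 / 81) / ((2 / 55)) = 23155/1053 = 21.99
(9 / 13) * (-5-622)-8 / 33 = -186323/429 = -434.32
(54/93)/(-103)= -18/3193 = -0.01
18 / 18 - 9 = -8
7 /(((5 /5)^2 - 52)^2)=7/2601 = 0.00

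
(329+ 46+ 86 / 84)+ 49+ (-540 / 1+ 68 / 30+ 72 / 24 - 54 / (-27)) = -22619/210 = -107.71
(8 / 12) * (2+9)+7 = 43/3 = 14.33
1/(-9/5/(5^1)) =-25/9 = -2.78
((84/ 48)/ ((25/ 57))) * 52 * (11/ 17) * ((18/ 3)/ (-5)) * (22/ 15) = -2510508/10625 = -236.28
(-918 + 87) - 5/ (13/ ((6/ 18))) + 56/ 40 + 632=-38557/195 = -197.73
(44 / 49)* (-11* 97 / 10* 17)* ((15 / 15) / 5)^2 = -399058/6125 = -65.15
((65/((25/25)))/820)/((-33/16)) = -52/1353 = -0.04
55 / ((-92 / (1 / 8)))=-55/736 = -0.07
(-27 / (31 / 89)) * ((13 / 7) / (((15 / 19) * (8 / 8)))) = -197847/1085 = -182.35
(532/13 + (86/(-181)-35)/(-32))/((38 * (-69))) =-1054939/65808704 = -0.02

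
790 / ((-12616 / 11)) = -4345/6308 = -0.69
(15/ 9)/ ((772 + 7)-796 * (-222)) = 5/532473 = 0.00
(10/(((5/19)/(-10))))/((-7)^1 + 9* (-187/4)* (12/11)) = 190/233 = 0.82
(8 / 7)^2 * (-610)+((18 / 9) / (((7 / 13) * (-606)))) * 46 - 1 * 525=-19627981/14847 = -1322.02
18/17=1.06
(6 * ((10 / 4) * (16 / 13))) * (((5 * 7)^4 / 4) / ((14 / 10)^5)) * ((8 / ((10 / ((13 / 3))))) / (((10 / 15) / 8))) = 375000000/7 = 53571428.57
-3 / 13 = -0.23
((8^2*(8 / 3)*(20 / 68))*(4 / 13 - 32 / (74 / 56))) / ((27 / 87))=-853760000/220779 = -3867.03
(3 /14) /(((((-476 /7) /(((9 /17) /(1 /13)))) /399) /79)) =-1580553/2312 = -683.63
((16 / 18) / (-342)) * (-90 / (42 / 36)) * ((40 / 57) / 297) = 3200/6754671 = 0.00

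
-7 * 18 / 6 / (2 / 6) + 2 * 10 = -43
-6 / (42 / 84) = -12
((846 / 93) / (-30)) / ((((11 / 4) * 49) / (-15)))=564/16709 = 0.03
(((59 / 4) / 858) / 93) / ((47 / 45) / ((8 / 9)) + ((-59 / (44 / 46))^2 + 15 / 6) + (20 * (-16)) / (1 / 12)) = -3245/556102521 = 0.00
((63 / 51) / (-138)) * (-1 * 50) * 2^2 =700/391 = 1.79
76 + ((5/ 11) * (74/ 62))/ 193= 5001973/65813 = 76.00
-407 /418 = -37/38 = -0.97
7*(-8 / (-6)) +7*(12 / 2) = 154/3 = 51.33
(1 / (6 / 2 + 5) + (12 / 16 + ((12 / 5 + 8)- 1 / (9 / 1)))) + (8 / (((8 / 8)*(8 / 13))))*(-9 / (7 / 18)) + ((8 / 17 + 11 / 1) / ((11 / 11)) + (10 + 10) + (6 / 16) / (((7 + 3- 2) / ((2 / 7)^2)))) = -154869331/599760 = -258.22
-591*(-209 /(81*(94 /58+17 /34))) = 2388034/3321 = 719.07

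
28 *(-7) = -196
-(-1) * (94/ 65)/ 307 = 94/19955 = 0.00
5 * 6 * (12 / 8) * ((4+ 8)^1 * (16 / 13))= 8640/13 = 664.62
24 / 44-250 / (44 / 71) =-8863/22 = -402.86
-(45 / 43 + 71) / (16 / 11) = -17039/344 = -49.53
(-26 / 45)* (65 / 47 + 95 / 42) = -18707/8883 = -2.11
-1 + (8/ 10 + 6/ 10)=2/5 = 0.40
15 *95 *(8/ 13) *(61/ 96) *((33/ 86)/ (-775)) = -38247/138632 = -0.28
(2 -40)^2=1444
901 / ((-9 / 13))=-11713/9 = -1301.44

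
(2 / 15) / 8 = 1/60 = 0.02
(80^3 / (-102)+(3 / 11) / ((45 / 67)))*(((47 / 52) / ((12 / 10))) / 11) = -661706467/1925352 = -343.68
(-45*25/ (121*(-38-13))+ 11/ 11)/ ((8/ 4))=1216/2057 = 0.59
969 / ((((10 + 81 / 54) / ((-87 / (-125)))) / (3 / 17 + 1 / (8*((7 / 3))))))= 1086021/80500 = 13.49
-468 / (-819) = 4/7 = 0.57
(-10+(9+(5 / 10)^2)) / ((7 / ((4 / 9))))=-1/21 = -0.05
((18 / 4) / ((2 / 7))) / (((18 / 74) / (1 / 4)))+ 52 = 1091/16 = 68.19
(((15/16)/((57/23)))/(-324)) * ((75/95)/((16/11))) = -6325/9980928 = 0.00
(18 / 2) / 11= 9/11 = 0.82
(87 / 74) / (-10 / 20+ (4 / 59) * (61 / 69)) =-354177/132571 = -2.67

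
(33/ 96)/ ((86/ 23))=253/2752 = 0.09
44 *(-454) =-19976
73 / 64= 1.14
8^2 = 64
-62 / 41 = -1.51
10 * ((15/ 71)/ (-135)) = -10/639 = -0.02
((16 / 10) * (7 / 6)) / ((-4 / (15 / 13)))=-7/13 = -0.54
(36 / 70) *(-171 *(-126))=55404/5 = 11080.80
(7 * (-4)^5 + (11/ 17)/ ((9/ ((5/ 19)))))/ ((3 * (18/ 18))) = -20837321/8721 = -2389.33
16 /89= 0.18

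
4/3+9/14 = 83/42 = 1.98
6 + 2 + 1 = 9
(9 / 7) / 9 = 1/7 = 0.14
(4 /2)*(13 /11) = 26/11 = 2.36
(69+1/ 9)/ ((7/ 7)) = 622/9 = 69.11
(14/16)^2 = 49/64 = 0.77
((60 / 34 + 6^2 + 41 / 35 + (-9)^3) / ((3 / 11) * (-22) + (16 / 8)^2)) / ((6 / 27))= 923823/595 = 1552.64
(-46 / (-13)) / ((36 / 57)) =437/78 = 5.60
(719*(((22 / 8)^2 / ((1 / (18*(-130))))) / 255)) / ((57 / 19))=-1130987/68 = -16632.16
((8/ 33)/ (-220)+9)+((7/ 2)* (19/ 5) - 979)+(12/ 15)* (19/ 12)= -3468227/3630 = -955.43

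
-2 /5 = -0.40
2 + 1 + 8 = 11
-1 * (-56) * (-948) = -53088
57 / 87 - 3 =-2.34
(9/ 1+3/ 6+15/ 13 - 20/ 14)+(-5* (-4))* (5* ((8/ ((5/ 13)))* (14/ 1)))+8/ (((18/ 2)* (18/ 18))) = 47715127/1638 = 29130.11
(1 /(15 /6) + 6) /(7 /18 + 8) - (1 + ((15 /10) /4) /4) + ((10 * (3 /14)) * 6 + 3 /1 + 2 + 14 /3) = 11259827/507360 = 22.19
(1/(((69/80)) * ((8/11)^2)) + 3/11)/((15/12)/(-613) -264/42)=-32109553/81913557 = -0.39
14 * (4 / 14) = 4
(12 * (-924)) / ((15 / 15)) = -11088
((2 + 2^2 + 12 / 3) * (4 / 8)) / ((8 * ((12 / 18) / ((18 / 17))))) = 135/136 = 0.99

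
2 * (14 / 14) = 2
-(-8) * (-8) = -64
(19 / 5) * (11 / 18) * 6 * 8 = 1672/15 = 111.47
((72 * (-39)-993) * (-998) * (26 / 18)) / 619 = 16438058/1857 = 8851.94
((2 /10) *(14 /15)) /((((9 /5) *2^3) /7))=49/540 = 0.09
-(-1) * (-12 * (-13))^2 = 24336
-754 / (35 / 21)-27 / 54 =-4529/10 = -452.90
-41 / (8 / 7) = -287/8 = -35.88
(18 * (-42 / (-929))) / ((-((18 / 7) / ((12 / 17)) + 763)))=-10584/9970957 = 0.00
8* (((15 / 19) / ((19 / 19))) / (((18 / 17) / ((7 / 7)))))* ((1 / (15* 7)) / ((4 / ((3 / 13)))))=17/5187 = 0.00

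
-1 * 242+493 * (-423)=-208781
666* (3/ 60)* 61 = 20313/10 = 2031.30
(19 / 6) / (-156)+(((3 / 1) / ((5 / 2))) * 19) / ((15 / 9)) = 319637/23400 = 13.66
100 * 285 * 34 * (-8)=-7752000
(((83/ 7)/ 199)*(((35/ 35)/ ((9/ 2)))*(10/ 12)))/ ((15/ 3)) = 83/37611 = 0.00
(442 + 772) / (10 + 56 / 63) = 5463/49 = 111.49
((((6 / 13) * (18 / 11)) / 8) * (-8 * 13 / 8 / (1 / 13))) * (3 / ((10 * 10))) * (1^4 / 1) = -1053/2200 = -0.48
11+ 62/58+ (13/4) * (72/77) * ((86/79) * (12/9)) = 2907178/176407 = 16.48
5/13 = 0.38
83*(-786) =-65238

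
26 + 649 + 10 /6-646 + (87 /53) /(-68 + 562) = 30.67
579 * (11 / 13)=6369/13 = 489.92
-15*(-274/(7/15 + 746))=61650/11197 = 5.51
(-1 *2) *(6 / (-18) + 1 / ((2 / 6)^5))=-1456/3 = -485.33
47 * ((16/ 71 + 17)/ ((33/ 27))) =517329/781 = 662.39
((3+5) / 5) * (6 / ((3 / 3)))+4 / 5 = 52/5 = 10.40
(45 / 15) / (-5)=-3/5 = -0.60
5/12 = 0.42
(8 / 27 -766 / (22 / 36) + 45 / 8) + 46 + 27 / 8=-355853/297 = -1198.16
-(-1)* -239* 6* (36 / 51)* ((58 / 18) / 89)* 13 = -720824/1513 = -476.42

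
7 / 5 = 1.40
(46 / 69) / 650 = 1/975 = 0.00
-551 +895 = 344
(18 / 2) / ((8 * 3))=3/8 = 0.38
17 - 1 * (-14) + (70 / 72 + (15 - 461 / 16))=2615/144 = 18.16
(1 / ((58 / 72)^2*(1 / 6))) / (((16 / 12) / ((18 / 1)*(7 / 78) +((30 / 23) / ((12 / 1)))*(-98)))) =-15758064/251459 = -62.67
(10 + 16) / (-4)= -13/2 = -6.50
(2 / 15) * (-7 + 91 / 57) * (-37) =22792/855 = 26.66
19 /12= 1.58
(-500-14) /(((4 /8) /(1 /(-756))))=257/189 = 1.36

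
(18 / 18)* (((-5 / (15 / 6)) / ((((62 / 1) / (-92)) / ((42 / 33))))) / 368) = 7/682 = 0.01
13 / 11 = 1.18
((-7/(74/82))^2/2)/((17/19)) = 1565011/46546 = 33.62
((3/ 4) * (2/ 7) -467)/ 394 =-6535/5516 = -1.18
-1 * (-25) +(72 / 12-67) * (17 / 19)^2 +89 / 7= -28099/2527 = -11.12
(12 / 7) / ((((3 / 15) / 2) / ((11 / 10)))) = 132/7 = 18.86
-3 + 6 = 3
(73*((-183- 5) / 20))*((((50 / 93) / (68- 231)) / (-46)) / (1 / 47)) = -806285/348657 = -2.31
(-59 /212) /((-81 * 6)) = 59/103032 = 0.00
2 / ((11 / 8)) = 16/11 = 1.45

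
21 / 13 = 1.62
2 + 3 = 5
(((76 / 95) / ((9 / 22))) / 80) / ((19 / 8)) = 44/4275 = 0.01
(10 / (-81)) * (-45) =50/9 = 5.56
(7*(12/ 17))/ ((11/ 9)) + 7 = 2065/187 = 11.04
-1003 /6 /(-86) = 1003/516 = 1.94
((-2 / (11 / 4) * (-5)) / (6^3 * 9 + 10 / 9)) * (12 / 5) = 432/96283 = 0.00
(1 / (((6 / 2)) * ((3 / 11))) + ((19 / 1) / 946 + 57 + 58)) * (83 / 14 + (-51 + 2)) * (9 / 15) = -198927087/66220 = -3004.03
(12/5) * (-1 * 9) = -108/5 = -21.60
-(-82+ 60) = 22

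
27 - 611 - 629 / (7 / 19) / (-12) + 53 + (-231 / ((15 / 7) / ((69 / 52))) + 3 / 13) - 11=-740564/1365 = -542.54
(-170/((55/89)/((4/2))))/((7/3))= -235.79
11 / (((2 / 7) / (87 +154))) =18557/2 = 9278.50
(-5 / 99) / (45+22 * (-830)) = 1/360657 = 0.00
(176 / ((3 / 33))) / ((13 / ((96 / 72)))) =7744/39 = 198.56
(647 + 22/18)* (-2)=-11668/9 = -1296.44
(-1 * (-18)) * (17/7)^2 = 106.16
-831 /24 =-34.62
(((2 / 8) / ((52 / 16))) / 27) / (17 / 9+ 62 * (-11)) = -1/238719 = 0.00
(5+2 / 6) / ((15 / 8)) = 128/45 = 2.84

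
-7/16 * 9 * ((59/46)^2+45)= -6218163/33856 = -183.67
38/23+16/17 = 1014/391 = 2.59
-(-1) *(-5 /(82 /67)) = -335/82 = -4.09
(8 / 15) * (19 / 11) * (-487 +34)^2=10397256/55 = 189041.02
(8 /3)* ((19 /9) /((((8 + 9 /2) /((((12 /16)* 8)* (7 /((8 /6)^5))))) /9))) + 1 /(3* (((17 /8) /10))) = 1712269/40800 = 41.97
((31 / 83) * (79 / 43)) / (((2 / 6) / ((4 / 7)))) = 29388/24983 = 1.18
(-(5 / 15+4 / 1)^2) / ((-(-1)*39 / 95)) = -1235/27 = -45.74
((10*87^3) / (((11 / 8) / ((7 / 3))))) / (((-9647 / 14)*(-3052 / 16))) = 85.02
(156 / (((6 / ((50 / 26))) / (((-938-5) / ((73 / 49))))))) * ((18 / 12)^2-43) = 188293525/146 = 1289681.68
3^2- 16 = -7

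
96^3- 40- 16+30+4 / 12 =2654131/3 = 884710.33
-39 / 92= -0.42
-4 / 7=-0.57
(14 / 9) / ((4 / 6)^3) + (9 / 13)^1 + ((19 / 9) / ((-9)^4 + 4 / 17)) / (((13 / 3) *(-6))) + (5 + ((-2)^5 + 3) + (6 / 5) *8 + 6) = -641475521/261005940 = -2.46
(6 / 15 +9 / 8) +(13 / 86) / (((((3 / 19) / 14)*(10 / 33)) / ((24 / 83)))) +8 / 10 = 2157741/142760 = 15.11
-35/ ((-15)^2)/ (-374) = 7/16830 = 0.00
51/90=17/30 = 0.57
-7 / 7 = -1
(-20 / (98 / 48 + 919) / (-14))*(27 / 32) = 81/61894 = 0.00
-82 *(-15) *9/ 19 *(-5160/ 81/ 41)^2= 29584000/21033 = 1406.55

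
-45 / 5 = -9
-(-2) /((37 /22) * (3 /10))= 440/111 = 3.96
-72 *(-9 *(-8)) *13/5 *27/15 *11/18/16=-23166/25 = -926.64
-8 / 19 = -0.42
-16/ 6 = -8/3 = -2.67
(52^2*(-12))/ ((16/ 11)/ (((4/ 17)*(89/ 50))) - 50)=15883296/22775 = 697.40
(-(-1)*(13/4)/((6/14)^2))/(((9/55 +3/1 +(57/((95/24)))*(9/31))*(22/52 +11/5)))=207025/225396 = 0.92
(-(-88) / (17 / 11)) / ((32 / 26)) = 1573/34 = 46.26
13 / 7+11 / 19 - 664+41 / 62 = -5449803/8246 = -660.90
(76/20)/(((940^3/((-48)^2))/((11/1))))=7524/64889375 = 0.00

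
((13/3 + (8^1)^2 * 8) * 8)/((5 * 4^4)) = 1549/480 = 3.23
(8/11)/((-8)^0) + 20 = 228/11 = 20.73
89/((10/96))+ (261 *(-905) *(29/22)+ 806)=-34067081/110 = -309700.74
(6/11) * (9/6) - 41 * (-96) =43305/11 = 3936.82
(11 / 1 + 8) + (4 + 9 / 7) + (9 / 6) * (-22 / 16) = 2489/112 = 22.22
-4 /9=-0.44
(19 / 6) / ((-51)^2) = 19/15606 = 0.00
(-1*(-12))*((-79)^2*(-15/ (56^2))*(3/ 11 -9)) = 1685070/539 = 3126.29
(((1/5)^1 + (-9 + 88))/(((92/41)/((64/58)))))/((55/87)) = 35424/575 = 61.61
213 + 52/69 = 14749/69 = 213.75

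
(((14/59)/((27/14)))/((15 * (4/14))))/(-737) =-686/17610615 = 0.00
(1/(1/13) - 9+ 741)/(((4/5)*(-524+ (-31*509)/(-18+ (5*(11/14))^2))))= 1873675/11316448 = 0.17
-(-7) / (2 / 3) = 21/2 = 10.50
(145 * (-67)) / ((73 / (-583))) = 5663845/73 = 77586.92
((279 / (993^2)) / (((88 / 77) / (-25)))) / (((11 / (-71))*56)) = 55025/77130944 = 0.00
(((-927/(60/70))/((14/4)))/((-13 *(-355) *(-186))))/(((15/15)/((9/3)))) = 309/286130 = 0.00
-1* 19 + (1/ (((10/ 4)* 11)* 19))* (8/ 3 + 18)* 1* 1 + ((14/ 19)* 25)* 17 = 922309/3135 = 294.20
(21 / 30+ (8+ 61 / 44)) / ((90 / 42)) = 15533/3300 = 4.71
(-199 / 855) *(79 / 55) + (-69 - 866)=-43984096/47025 = -935.33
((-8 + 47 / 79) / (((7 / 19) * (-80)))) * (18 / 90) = 2223/44240 = 0.05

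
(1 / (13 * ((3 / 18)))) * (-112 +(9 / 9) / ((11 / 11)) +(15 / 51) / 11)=-124512/2431 = -51.22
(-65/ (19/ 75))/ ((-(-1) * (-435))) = 325/551 = 0.59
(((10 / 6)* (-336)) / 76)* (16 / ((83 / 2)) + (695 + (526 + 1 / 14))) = -14193330/1577 = -9000.21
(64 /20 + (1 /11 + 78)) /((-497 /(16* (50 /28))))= -178840/38269 = -4.67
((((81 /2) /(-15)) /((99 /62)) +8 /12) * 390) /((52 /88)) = -676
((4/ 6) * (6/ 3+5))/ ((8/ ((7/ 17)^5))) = 117649/17038284 = 0.01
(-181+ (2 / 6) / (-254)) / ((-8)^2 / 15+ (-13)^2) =-689615/660146 = -1.04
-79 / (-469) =79/469 = 0.17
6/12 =1/2 = 0.50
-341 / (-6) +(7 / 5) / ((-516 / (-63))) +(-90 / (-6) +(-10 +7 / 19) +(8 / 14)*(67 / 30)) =4368095/68628 = 63.65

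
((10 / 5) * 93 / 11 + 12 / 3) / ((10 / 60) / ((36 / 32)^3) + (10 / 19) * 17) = 4778595/2071597 = 2.31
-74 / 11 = -6.73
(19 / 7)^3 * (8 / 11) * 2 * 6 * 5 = 3292320/3773 = 872.60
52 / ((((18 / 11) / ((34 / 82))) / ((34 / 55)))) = 8.15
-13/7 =-1.86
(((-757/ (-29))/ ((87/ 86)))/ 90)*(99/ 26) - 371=-121326229/327990 = -369.91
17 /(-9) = -17/9 = -1.89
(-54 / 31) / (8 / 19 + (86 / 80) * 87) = -41040/2213369 = -0.02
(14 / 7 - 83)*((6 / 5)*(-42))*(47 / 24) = 79947/10 = 7994.70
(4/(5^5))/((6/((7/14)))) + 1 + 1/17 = 168767/159375 = 1.06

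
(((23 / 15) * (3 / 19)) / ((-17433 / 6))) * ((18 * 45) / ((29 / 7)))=-17388/1067287 = -0.02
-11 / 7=-1.57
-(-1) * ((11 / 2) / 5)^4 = 14641/10000 = 1.46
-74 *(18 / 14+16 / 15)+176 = 202/105 = 1.92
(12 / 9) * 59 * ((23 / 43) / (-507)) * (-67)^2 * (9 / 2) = -12183146/7267 = -1676.50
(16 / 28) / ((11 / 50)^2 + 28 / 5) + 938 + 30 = 95693896/98847 = 968.10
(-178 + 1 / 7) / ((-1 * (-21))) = -415/49 = -8.47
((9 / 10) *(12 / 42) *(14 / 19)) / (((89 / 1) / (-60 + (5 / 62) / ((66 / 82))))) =-73533/576631 = -0.13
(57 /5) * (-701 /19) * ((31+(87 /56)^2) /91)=-154.44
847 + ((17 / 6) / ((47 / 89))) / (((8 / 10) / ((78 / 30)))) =975085/1128 = 864.44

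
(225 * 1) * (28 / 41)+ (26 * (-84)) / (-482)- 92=654020/9881 = 66.19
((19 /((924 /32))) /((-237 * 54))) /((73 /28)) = -304/15415191 = 0.00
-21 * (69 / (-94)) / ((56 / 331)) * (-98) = -3357333/376 = -8929.08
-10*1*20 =-200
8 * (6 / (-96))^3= -1/512 = 0.00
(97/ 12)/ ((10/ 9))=291/40 = 7.28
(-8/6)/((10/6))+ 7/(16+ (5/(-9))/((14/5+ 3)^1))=-1067/2965 = -0.36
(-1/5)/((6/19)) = -19/30 = -0.63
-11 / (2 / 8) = -44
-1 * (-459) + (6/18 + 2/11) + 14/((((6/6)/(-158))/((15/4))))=-258571/33 = -7835.48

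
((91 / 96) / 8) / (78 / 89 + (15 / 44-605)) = -89089/453967296 = 0.00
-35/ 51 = -0.69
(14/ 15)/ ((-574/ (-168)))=56/205 = 0.27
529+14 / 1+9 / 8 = 4353/8 = 544.12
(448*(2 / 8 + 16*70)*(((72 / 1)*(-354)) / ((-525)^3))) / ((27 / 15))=49.11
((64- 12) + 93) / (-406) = -5/14 = -0.36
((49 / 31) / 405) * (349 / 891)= 17101/11186505 = 0.00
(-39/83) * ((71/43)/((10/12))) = -16614/17845 = -0.93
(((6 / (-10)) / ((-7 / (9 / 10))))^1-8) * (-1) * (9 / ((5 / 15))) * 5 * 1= 74871/70 = 1069.59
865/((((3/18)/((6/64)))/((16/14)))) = 7785/14 = 556.07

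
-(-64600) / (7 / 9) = 581400/7 = 83057.14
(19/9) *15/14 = 95/42 = 2.26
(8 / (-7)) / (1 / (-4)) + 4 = 60/7 = 8.57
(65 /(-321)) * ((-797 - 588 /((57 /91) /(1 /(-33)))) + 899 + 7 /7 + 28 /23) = -124354555/4629141 = -26.86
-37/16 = -2.31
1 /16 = 0.06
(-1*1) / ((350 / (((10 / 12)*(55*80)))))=-220/21 = -10.48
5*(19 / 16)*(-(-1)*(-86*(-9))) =36765/8 = 4595.62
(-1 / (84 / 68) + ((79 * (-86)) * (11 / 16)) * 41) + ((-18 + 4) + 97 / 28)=-32174893/168 = -191517.22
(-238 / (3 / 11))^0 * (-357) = -357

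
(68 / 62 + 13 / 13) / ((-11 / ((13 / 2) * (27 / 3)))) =-7605/682 = -11.15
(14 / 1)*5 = 70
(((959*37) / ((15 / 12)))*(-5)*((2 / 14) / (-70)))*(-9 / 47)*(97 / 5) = -8850474/8225 = -1076.05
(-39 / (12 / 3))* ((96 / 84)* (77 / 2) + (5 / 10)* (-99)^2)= -385671/8 = -48208.88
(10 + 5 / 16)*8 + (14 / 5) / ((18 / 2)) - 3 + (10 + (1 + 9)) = 8983/90 = 99.81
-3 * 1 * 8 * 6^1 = -144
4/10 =2/5 = 0.40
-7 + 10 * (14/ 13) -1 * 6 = -29/13 = -2.23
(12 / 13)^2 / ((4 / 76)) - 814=-134830/169 = -797.81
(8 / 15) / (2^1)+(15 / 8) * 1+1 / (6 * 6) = 781/360 = 2.17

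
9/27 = 1/3 = 0.33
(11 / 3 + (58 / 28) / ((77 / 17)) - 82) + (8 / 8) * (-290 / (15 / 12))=-1002139/3234 = -309.88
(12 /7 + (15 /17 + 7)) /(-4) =-571/238 = -2.40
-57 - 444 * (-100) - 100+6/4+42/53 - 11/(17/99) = 79614583/1802 = 44181.23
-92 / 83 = -1.11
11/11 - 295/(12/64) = -4717/3 = -1572.33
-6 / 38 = -0.16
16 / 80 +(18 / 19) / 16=197/760 = 0.26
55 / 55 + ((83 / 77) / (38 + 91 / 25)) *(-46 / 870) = 1.00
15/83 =0.18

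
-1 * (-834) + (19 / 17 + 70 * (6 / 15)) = 14673/17 = 863.12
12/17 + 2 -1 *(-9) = 199/17 = 11.71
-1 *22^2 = -484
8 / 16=1/2 = 0.50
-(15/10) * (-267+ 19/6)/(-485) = -1583/1940 = -0.82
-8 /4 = -2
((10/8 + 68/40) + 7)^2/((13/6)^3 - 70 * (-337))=1069227/254881850 = 0.00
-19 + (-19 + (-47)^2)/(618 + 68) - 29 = -15369/343 = -44.81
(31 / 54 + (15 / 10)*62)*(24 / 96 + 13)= 267809/216 = 1239.86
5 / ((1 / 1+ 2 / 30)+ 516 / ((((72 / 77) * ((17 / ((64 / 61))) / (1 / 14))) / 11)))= 77775/432832 = 0.18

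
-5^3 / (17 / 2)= -250/17 = -14.71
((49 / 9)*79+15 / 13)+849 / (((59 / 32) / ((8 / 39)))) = 279158/531 = 525.72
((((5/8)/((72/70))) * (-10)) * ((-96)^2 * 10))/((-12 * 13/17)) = 2380000/39 = 61025.64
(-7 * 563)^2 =15531481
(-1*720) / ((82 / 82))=-720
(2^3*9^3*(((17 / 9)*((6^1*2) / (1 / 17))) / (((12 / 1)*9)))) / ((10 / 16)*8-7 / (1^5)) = -10404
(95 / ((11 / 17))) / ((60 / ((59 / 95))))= 1003/660 = 1.52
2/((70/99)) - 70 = -67.17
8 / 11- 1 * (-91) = 1009/11 = 91.73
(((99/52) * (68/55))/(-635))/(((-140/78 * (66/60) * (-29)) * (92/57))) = -26163/652259300 = 0.00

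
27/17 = 1.59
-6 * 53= -318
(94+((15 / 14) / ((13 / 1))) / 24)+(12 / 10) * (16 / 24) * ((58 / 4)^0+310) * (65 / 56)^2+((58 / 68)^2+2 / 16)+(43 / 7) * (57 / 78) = 159992523/368186 = 434.54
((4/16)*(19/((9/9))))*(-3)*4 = -57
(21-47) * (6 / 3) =-52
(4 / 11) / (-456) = -1/1254 = 0.00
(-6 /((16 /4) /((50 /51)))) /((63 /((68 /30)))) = -10/189 = -0.05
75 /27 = 25/9 = 2.78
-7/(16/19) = -133/16 = -8.31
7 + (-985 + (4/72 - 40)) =-18323/18 = -1017.94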